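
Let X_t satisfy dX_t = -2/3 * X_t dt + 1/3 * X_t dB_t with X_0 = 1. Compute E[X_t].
E[X_t] = exp(-2*t/3)

For GBM dX = mu X dt + sigma X dB with X_0 = x_0, apply Itô to Y = log X: dY = (mu - sigma^2/2) dt + sigma dB, so Y_t = log(x_0) + (mu - sigma^2/2) t + sigma B_t and hence X_t = x_0 * exp((mu - sigma^2/2) t + sigma B_t).
With mu = -2/3, sigma = 1/3, x_0 = 1, this gives:
  X_t = 1 * exp((-13/18) * t + (1/3) * B_t).
Since sigma*B_t ~ Normal(0, sigma^2 t), E[exp(sigma*B_t)] = exp(sigma^2 t / 2); so E[X_t] = x_0 * exp((mu - sigma^2/2) t) * exp(sigma^2 t / 2) = x_0 * exp(mu t) = exp(-2*t/3).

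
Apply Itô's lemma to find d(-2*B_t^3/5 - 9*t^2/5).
d(-2*B_t^3/5 - 9*t^2/5) = (-6*B_t/5 - 18*t/5) dt + (-6*B_t^2/5) dB_t

Itô's formula for f(t, x): d f(t, B_t) = (f_t + (1/2) f_xx) dt + f_x dB_t. Compute partials of f(t, x) = -9*t^2/5 - 2*x^3/5:
  f_t(t,x)  = -18*t/5
  f_x(t,x)  = -6*x^2/5
  f_xx(t,x) = -12*x/5
Assemble drift = f_t + (1/2) f_xx = -18*t/5 - 6*x/5 and diffusion = f_x = -6*x^2/5. Substituting x = B_t:
  d(-2*B_t^3/5 - 9*t^2/5) = (-6*B_t/5 - 18*t/5) dt + (-6*B_t^2/5) dB_t.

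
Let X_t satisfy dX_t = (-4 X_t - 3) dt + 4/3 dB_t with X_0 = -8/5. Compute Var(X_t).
Var(X_t) = 2/9 - 2*exp(-8*t)/9

The variance V(t) = Var(X_t) satisfies V'(t) = 2 a V(t) + c^2 with V(0) = 0 (drift coefficient is linear in X, diffusion is constant). With a = -4, c = 4/3, the solution is
  V(t) = (c^2 / (2 a)) * (exp(2 a t) - 1)
       = ((4/3)^2 / (2*(-4))) * (exp((-8) t) - 1)
       = 2/9 - 2*exp(-8*t)/9.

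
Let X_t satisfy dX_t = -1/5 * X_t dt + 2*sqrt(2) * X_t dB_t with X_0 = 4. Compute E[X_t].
E[X_t] = 4*exp(-t/5)

For GBM dX = mu X dt + sigma X dB with X_0 = x_0, apply Itô to Y = log X: dY = (mu - sigma^2/2) dt + sigma dB, so Y_t = log(x_0) + (mu - sigma^2/2) t + sigma B_t and hence X_t = x_0 * exp((mu - sigma^2/2) t + sigma B_t).
With mu = -1/5, sigma = 2*sqrt(2), x_0 = 4, this gives:
  X_t = 4 * exp((-21/5) * t + (2*sqrt(2)) * B_t).
Since sigma*B_t ~ Normal(0, sigma^2 t), E[exp(sigma*B_t)] = exp(sigma^2 t / 2); so E[X_t] = x_0 * exp((mu - sigma^2/2) t) * exp(sigma^2 t / 2) = x_0 * exp(mu t) = 4*exp(-t/5).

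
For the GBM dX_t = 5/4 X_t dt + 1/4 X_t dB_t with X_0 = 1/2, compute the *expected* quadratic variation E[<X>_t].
E[<X>_t] = exp(41*t/16)/164 - 1/164

<X>_t = int_0^t ((1/4) * X_s)^2 ds. Taking expectation inside the integral: E[<X>_t] = (1/4)^2 * int_0^t E[X_s^2] ds. For GBM, E[X_s^2] = x_0^2 * exp((2 mu + sigma^2) s). Integrating:
  E[<X>_t] = (1/4)^2 * (1/2)^2 * (exp((2*(5/4) + (1/4)^2) t) - 1) / (2*(5/4) + (1/4)^2)
           = (1/4)^2 * (1/2)^2 * (exp((41/16) t) - 1) / (41/16) = exp(41*t/16)/164 - 1/164.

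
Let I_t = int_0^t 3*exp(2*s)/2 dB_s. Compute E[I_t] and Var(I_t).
E[I_t] = 0; Var(I_t) = 9*exp(4*t)/16 - 9/16

The Itô integral of a deterministic integrand f(s) has mean 0 because each increment f(s) * (B_{s+ds} - B_s) has mean 0. By the Itô isometry:
  Var( int_0^t f(s) dB_s ) = E[ (int_0^t f(s) dB_s)^2 ] = int_0^t f(s)^2 ds.
Here f(s) = 3*exp(2*s)/2, so f(s)^2 = 9*exp(4*s)/4. Integrate:
  int_0^t (9*exp(4*s)/4) ds = 9*exp(4*t)/16 - 9/16.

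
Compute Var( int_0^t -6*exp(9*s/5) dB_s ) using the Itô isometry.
Var = 10*exp(18*t/5) - 10

The Itô integral of a deterministic integrand f(s) has mean 0 because each increment f(s) * (B_{s+ds} - B_s) has mean 0. By the Itô isometry:
  Var( int_0^t f(s) dB_s ) = E[ (int_0^t f(s) dB_s)^2 ] = int_0^t f(s)^2 ds.
Here f(s) = -6*exp(9*s/5), so f(s)^2 = 36*exp(18*s/5). Integrate:
  int_0^t (36*exp(18*s/5)) ds = 10*exp(18*t/5) - 10.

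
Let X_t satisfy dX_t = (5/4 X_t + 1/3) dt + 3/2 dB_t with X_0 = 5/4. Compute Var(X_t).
Var(X_t) = 9*exp(5*t/2)/10 - 9/10

The variance V(t) = Var(X_t) satisfies V'(t) = 2 a V(t) + c^2 with V(0) = 0 (drift coefficient is linear in X, diffusion is constant). With a = 5/4, c = 3/2, the solution is
  V(t) = (c^2 / (2 a)) * (exp(2 a t) - 1)
       = ((3/2)^2 / (2*(5/4))) * (exp((5/2) t) - 1)
       = 9*exp(5*t/2)/10 - 9/10.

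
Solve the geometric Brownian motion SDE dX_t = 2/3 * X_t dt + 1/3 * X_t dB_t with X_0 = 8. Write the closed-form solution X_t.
X_t = 8 * exp((11/18) * t + (1/3) * B_t)

For GBM dX = mu X dt + sigma X dB with X_0 = x_0, apply Itô to Y = log X: dY = (mu - sigma^2/2) dt + sigma dB, so Y_t = log(x_0) + (mu - sigma^2/2) t + sigma B_t and hence X_t = x_0 * exp((mu - sigma^2/2) t + sigma B_t).
With mu = 2/3, sigma = 1/3, x_0 = 8, this gives:
  X_t = 8 * exp((11/18) * t + (1/3) * B_t).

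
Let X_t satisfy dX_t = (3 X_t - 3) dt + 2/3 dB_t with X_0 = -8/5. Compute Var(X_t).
Var(X_t) = 2*exp(6*t)/27 - 2/27

The variance V(t) = Var(X_t) satisfies V'(t) = 2 a V(t) + c^2 with V(0) = 0 (drift coefficient is linear in X, diffusion is constant). With a = 3, c = 2/3, the solution is
  V(t) = (c^2 / (2 a)) * (exp(2 a t) - 1)
       = ((2/3)^2 / (2*3)) * (exp(6 t) - 1)
       = 2*exp(6*t)/27 - 2/27.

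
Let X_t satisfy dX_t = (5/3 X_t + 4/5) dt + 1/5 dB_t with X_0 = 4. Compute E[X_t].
E[X_t] = 112*exp(5*t/3)/25 - 12/25

Taking expectations and using E[dB_t] = 0, the mean m(t) = E[X_t] satisfies the ODE m'(t) = a m(t) + b with m(0) = x_0. With a = 5/3, b = 4/5, x_0 = 4, the solution is
  m(t) = x_0 * exp(a t) + (b/a) * (exp(a t) - 1)
       = 4 * exp((5/3) t) + ((4/5)/(5/3)) * (exp((5/3) t) - 1)
       = 112*exp(5*t/3)/25 - 12/25.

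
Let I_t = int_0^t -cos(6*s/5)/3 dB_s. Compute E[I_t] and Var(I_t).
E[I_t] = 0; Var(I_t) = t/18 + 5*sin(12*t/5)/216

The Itô integral of a deterministic integrand f(s) has mean 0 because each increment f(s) * (B_{s+ds} - B_s) has mean 0. By the Itô isometry:
  Var( int_0^t f(s) dB_s ) = E[ (int_0^t f(s) dB_s)^2 ] = int_0^t f(s)^2 ds.
Here f(s) = -cos(6*s/5)/3, so f(s)^2 = cos(6*s/5)^2/9. Integrate:
  int_0^t (cos(6*s/5)^2/9) ds = t/18 + 5*sin(12*t/5)/216.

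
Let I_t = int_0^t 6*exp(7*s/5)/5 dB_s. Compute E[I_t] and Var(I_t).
E[I_t] = 0; Var(I_t) = 18*exp(14*t/5)/35 - 18/35

The Itô integral of a deterministic integrand f(s) has mean 0 because each increment f(s) * (B_{s+ds} - B_s) has mean 0. By the Itô isometry:
  Var( int_0^t f(s) dB_s ) = E[ (int_0^t f(s) dB_s)^2 ] = int_0^t f(s)^2 ds.
Here f(s) = 6*exp(7*s/5)/5, so f(s)^2 = 36*exp(14*s/5)/25. Integrate:
  int_0^t (36*exp(14*s/5)/25) ds = 18*exp(14*t/5)/35 - 18/35.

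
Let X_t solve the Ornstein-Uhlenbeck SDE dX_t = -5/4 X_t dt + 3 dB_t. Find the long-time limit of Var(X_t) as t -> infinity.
lim Var(X_t) = 18/5

The OU SDE dX = -theta X dt + sigma dB admits the integrating factor exp(theta t): d(exp(theta t) X_t) = sigma exp(theta t) dB_t. Integrating from 0 to t gives X_t = x_0 * exp(-theta t) + sigma * int_0^t exp(-theta (t-s)) dB_s for any initial x_0. The Itô integral has variance (by the Itô isometry) sigma^2 * int_0^t exp(-2 theta (t - s)) ds = sigma^2 * (1 - exp(-2 theta t)) / (2 theta), independent of x_0.
With theta = 5/4, sigma = 3:
  Var(X_t) = (3)^2 * (1 - exp(-2*5/4 t)) / (2 * 5/4) = 18/5 - 18*exp(-5*t/2)/5.
As t -> infinity, exp(-2*5/4 t) -> 0, so the stationary variance is sigma^2 / (2 theta) = 18/5.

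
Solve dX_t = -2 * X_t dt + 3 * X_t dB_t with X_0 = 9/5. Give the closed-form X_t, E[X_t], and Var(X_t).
X_t = 9/5 * exp((-13/2) t + (3) B_t); E[X_t] = 9*exp(-2*t)/5; Var(X_t) = (81*exp(9*t) - 81)*exp(-4*t)/25

For GBM dX = mu X dt + sigma X dB with X_0 = x_0, apply Itô to Y = log X: dY = (mu - sigma^2/2) dt + sigma dB, so Y_t = log(x_0) + (mu - sigma^2/2) t + sigma B_t and hence X_t = x_0 * exp((mu - sigma^2/2) t + sigma B_t).
With mu = -2, sigma = 3, x_0 = 9/5, this gives:
  X_t = 9/5 * exp((-13/2) * t + (3) * B_t).
Since sigma*B_t ~ Normal(0, sigma^2 t), E[exp(sigma*B_t)] = exp(sigma^2 t / 2); so E[X_t] = x_0 * exp((mu - sigma^2/2) t) * exp(sigma^2 t / 2) = x_0 * exp(mu t) = 9*exp(-2*t)/5.
Var(X_t) = E[X_t^2] - (E[X_t])^2 = x_0^2 * exp(2 mu t) * (exp(sigma^2 t) - 1) = (81*exp(9*t) - 81)*exp(-4*t)/25.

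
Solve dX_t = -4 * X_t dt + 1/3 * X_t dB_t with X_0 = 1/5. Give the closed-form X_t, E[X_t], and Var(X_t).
X_t = 1/5 * exp((-73/18) t + (1/3) B_t); E[X_t] = exp(-4*t)/5; Var(X_t) = (exp(t/9) - 1)*exp(-8*t)/25

For GBM dX = mu X dt + sigma X dB with X_0 = x_0, apply Itô to Y = log X: dY = (mu - sigma^2/2) dt + sigma dB, so Y_t = log(x_0) + (mu - sigma^2/2) t + sigma B_t and hence X_t = x_0 * exp((mu - sigma^2/2) t + sigma B_t).
With mu = -4, sigma = 1/3, x_0 = 1/5, this gives:
  X_t = 1/5 * exp((-73/18) * t + (1/3) * B_t).
Since sigma*B_t ~ Normal(0, sigma^2 t), E[exp(sigma*B_t)] = exp(sigma^2 t / 2); so E[X_t] = x_0 * exp((mu - sigma^2/2) t) * exp(sigma^2 t / 2) = x_0 * exp(mu t) = exp(-4*t)/5.
Var(X_t) = E[X_t^2] - (E[X_t])^2 = x_0^2 * exp(2 mu t) * (exp(sigma^2 t) - 1) = (exp(t/9) - 1)*exp(-8*t)/25.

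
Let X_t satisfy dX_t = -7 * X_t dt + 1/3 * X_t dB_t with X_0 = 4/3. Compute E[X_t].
E[X_t] = 4*exp(-7*t)/3

For GBM dX = mu X dt + sigma X dB with X_0 = x_0, apply Itô to Y = log X: dY = (mu - sigma^2/2) dt + sigma dB, so Y_t = log(x_0) + (mu - sigma^2/2) t + sigma B_t and hence X_t = x_0 * exp((mu - sigma^2/2) t + sigma B_t).
With mu = -7, sigma = 1/3, x_0 = 4/3, this gives:
  X_t = 4/3 * exp((-127/18) * t + (1/3) * B_t).
Since sigma*B_t ~ Normal(0, sigma^2 t), E[exp(sigma*B_t)] = exp(sigma^2 t / 2); so E[X_t] = x_0 * exp((mu - sigma^2/2) t) * exp(sigma^2 t / 2) = x_0 * exp(mu t) = 4*exp(-7*t)/3.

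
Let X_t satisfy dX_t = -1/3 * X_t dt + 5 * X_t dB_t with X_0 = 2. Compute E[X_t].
E[X_t] = 2*exp(-t/3)

For GBM dX = mu X dt + sigma X dB with X_0 = x_0, apply Itô to Y = log X: dY = (mu - sigma^2/2) dt + sigma dB, so Y_t = log(x_0) + (mu - sigma^2/2) t + sigma B_t and hence X_t = x_0 * exp((mu - sigma^2/2) t + sigma B_t).
With mu = -1/3, sigma = 5, x_0 = 2, this gives:
  X_t = 2 * exp((-77/6) * t + (5) * B_t).
Since sigma*B_t ~ Normal(0, sigma^2 t), E[exp(sigma*B_t)] = exp(sigma^2 t / 2); so E[X_t] = x_0 * exp((mu - sigma^2/2) t) * exp(sigma^2 t / 2) = x_0 * exp(mu t) = 2*exp(-t/3).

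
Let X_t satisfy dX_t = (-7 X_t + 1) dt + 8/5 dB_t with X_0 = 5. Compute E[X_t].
E[X_t] = 1/7 + 34*exp(-7*t)/7

Taking expectations and using E[dB_t] = 0, the mean m(t) = E[X_t] satisfies the ODE m'(t) = a m(t) + b with m(0) = x_0. With a = -7, b = 1, x_0 = 5, the solution is
  m(t) = x_0 * exp(a t) + (b/a) * (exp(a t) - 1)
       = 5 * exp((-7) t) + (1/(-7)) * (exp((-7) t) - 1)
       = 1/7 + 34*exp(-7*t)/7.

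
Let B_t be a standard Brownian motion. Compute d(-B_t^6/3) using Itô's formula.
d(-B_t^6/3) = (-5*B_t^4) dt + (-2*B_t^5) dB_t

Itô's formula for f(B_t) gives d f(B_t) = f'(B_t) dB_t + (1/2) f''(B_t) dt. Compute derivatives of f(x) = -x^6/3:
  f'(x)  = -2*x^5
  f''(x) = -10*x^4
Substitute x = B_t and multiply the f'' term by 1/2:
  drift     = (1/2) * (-10*x^4) evaluated at B_t = -5*B_t^4
  diffusion = (-2*x^5) evaluated at B_t = -2*B_t^5
Therefore d(-B_t^6/3) = (-5*B_t^4) dt + (-2*B_t^5) dB_t.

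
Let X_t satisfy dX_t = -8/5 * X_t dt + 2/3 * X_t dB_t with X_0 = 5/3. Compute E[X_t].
E[X_t] = 5*exp(-8*t/5)/3

For GBM dX = mu X dt + sigma X dB with X_0 = x_0, apply Itô to Y = log X: dY = (mu - sigma^2/2) dt + sigma dB, so Y_t = log(x_0) + (mu - sigma^2/2) t + sigma B_t and hence X_t = x_0 * exp((mu - sigma^2/2) t + sigma B_t).
With mu = -8/5, sigma = 2/3, x_0 = 5/3, this gives:
  X_t = 5/3 * exp((-82/45) * t + (2/3) * B_t).
Since sigma*B_t ~ Normal(0, sigma^2 t), E[exp(sigma*B_t)] = exp(sigma^2 t / 2); so E[X_t] = x_0 * exp((mu - sigma^2/2) t) * exp(sigma^2 t / 2) = x_0 * exp(mu t) = 5*exp(-8*t/5)/3.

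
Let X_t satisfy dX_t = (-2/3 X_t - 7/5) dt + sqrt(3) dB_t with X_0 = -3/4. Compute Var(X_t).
Var(X_t) = 9/4 - 9*exp(-4*t/3)/4

The variance V(t) = Var(X_t) satisfies V'(t) = 2 a V(t) + c^2 with V(0) = 0 (drift coefficient is linear in X, diffusion is constant). With a = -2/3, c = sqrt(3), the solution is
  V(t) = (c^2 / (2 a)) * (exp(2 a t) - 1)
       = (sqrt(3)^2 / (2*(-2/3))) * (exp((-4/3) t) - 1)
       = 9/4 - 9*exp(-4*t/3)/4.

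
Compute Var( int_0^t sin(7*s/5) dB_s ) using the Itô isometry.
Var = t/2 - 5*sin(14*t/5)/28

The Itô integral of a deterministic integrand f(s) has mean 0 because each increment f(s) * (B_{s+ds} - B_s) has mean 0. By the Itô isometry:
  Var( int_0^t f(s) dB_s ) = E[ (int_0^t f(s) dB_s)^2 ] = int_0^t f(s)^2 ds.
Here f(s) = sin(7*s/5), so f(s)^2 = sin(7*s/5)^2. Integrate:
  int_0^t (sin(7*s/5)^2) ds = t/2 - 5*sin(14*t/5)/28.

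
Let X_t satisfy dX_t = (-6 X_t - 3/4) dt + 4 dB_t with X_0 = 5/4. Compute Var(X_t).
Var(X_t) = 4/3 - 4*exp(-12*t)/3

The variance V(t) = Var(X_t) satisfies V'(t) = 2 a V(t) + c^2 with V(0) = 0 (drift coefficient is linear in X, diffusion is constant). With a = -6, c = 4, the solution is
  V(t) = (c^2 / (2 a)) * (exp(2 a t) - 1)
       = (4^2 / (2*(-6))) * (exp((-12) t) - 1)
       = 4/3 - 4*exp(-12*t)/3.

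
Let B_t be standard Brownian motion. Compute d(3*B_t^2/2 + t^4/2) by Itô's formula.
d(3*B_t^2/2 + t^4/2) = (2*t^3 + 3/2) dt + (3*B_t) dB_t

Itô's formula for f(t, x): d f(t, B_t) = (f_t + (1/2) f_xx) dt + f_x dB_t. Compute partials of f(t, x) = t^4/2 + 3*x^2/2:
  f_t(t,x)  = 2*t^3
  f_x(t,x)  = 3*x
  f_xx(t,x) = 3
Assemble drift = f_t + (1/2) f_xx = 2*t^3 + 3/2 and diffusion = f_x = 3*x. Substituting x = B_t:
  d(3*B_t^2/2 + t^4/2) = (2*t^3 + 3/2) dt + (3*B_t) dB_t.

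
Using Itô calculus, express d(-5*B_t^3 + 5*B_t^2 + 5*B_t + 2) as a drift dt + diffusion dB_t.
d(-5*B_t^3 + 5*B_t^2 + 5*B_t + 2) = (5 - 15*B_t) dt + (-15*B_t^2 + 10*B_t + 5) dB_t

Itô's formula for f(B_t) gives d f(B_t) = f'(B_t) dB_t + (1/2) f''(B_t) dt. Compute derivatives of f(x) = -5*x^3 + 5*x^2 + 5*x + 2:
  f'(x)  = -15*x^2 + 10*x + 5
  f''(x) = 10 - 30*x
Substitute x = B_t and multiply the f'' term by 1/2:
  drift     = (1/2) * (10 - 30*x) evaluated at B_t = 5 - 15*B_t
  diffusion = (-15*x^2 + 10*x + 5) evaluated at B_t = -15*B_t^2 + 10*B_t + 5
Therefore d(-5*B_t^3 + 5*B_t^2 + 5*B_t + 2) = (5 - 15*B_t) dt + (-15*B_t^2 + 10*B_t + 5) dB_t.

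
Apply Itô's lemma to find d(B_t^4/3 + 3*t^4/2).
d(B_t^4/3 + 3*t^4/2) = (2*B_t^2 + 6*t^3) dt + (4*B_t^3/3) dB_t

Itô's formula for f(t, x): d f(t, B_t) = (f_t + (1/2) f_xx) dt + f_x dB_t. Compute partials of f(t, x) = 3*t^4/2 + x^4/3:
  f_t(t,x)  = 6*t^3
  f_x(t,x)  = 4*x^3/3
  f_xx(t,x) = 4*x^2
Assemble drift = f_t + (1/2) f_xx = 6*t^3 + 2*x^2 and diffusion = f_x = 4*x^3/3. Substituting x = B_t:
  d(B_t^4/3 + 3*t^4/2) = (2*B_t^2 + 6*t^3) dt + (4*B_t^3/3) dB_t.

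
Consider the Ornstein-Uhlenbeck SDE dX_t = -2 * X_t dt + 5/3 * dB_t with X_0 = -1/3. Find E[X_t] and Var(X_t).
E[X_t] = -exp(-2*t)/3; Var(X_t) = 25/36 - 25*exp(-4*t)/36

The OU SDE dX = -theta X dt + sigma dB admits the integrating factor exp(theta t): d(exp(theta t) X_t) = sigma exp(theta t) dB_t. Integrating from 0 to t:
  X_t = x_0 * exp(-theta t) + sigma * int_0^t exp(-theta (t-s)) dB_s.
The Itô integral has mean 0 and (by the Itô isometry) variance sigma^2 * int_0^t exp(-2 theta (t - s)) ds = sigma^2 * (1 - exp(-2 theta t)) / (2 theta).
With theta = 2, sigma = 5/3, x_0 = -1/3:
  E[X_t] = -1/3 * exp(-2 t) = -exp(-2*t)/3
  Var(X_t) = (5/3)^2 * (1 - exp(-2*2 t)) / (2 * 2) = 25/36 - 25*exp(-4*t)/36.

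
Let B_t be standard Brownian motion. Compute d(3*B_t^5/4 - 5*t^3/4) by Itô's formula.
d(3*B_t^5/4 - 5*t^3/4) = (15*B_t^3/2 - 15*t^2/4) dt + (15*B_t^4/4) dB_t

Itô's formula for f(t, x): d f(t, B_t) = (f_t + (1/2) f_xx) dt + f_x dB_t. Compute partials of f(t, x) = -5*t^3/4 + 3*x^5/4:
  f_t(t,x)  = -15*t^2/4
  f_x(t,x)  = 15*x^4/4
  f_xx(t,x) = 15*x^3
Assemble drift = f_t + (1/2) f_xx = -15*t^2/4 + 15*x^3/2 and diffusion = f_x = 15*x^4/4. Substituting x = B_t:
  d(3*B_t^5/4 - 5*t^3/4) = (15*B_t^3/2 - 15*t^2/4) dt + (15*B_t^4/4) dB_t.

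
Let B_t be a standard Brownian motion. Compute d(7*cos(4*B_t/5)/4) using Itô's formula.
d(7*cos(4*B_t/5)/4) = (-14*cos(4*B_t/5)/25) dt + (-7*sin(4*B_t/5)/5) dB_t

Itô's formula for f(B_t) gives d f(B_t) = f'(B_t) dB_t + (1/2) f''(B_t) dt. Compute derivatives of f(x) = 7*cos(4*x/5)/4:
  f'(x)  = -7*sin(4*x/5)/5
  f''(x) = -28*cos(4*x/5)/25
Substitute x = B_t and multiply the f'' term by 1/2:
  drift     = (1/2) * (-28*cos(4*x/5)/25) evaluated at B_t = -14*cos(4*B_t/5)/25
  diffusion = (-7*sin(4*x/5)/5) evaluated at B_t = -7*sin(4*B_t/5)/5
Therefore d(7*cos(4*B_t/5)/4) = (-14*cos(4*B_t/5)/25) dt + (-7*sin(4*B_t/5)/5) dB_t.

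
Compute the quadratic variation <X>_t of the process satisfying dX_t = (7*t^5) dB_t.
<X>_t = 49*t^11/11

For an Itô process dX_t = a(t) dt + b(t) dB_t, the quadratic variation is <X>_t = int_0^t b(s)^2 ds (the drift term does not contribute). Here b(s) = 7*s^5, so
  b(s)^2 = 49*s^10.
Integrating from 0 to t:
  <X>_t = int_0^t (49*s^10) ds = 49*t^11/11.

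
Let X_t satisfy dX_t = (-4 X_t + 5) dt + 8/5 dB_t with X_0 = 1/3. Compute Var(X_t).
Var(X_t) = 8/25 - 8*exp(-8*t)/25

The variance V(t) = Var(X_t) satisfies V'(t) = 2 a V(t) + c^2 with V(0) = 0 (drift coefficient is linear in X, diffusion is constant). With a = -4, c = 8/5, the solution is
  V(t) = (c^2 / (2 a)) * (exp(2 a t) - 1)
       = ((8/5)^2 / (2*(-4))) * (exp((-8) t) - 1)
       = 8/25 - 8*exp(-8*t)/25.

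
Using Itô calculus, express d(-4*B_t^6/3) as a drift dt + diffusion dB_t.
d(-4*B_t^6/3) = (-20*B_t^4) dt + (-8*B_t^5) dB_t

Itô's formula for f(B_t) gives d f(B_t) = f'(B_t) dB_t + (1/2) f''(B_t) dt. Compute derivatives of f(x) = -4*x^6/3:
  f'(x)  = -8*x^5
  f''(x) = -40*x^4
Substitute x = B_t and multiply the f'' term by 1/2:
  drift     = (1/2) * (-40*x^4) evaluated at B_t = -20*B_t^4
  diffusion = (-8*x^5) evaluated at B_t = -8*B_t^5
Therefore d(-4*B_t^6/3) = (-20*B_t^4) dt + (-8*B_t^5) dB_t.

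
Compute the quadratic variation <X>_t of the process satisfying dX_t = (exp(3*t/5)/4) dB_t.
<X>_t = 5*exp(6*t/5)/96 - 5/96

For an Itô process dX_t = a(t) dt + b(t) dB_t, the quadratic variation is <X>_t = int_0^t b(s)^2 ds (the drift term does not contribute). Here b(s) = exp(3*s/5)/4, so
  b(s)^2 = exp(6*s/5)/16.
Integrating from 0 to t:
  <X>_t = int_0^t (exp(6*s/5)/16) ds = 5*exp(6*t/5)/96 - 5/96.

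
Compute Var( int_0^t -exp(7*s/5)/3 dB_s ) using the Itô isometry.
Var = 5*exp(14*t/5)/126 - 5/126

The Itô integral of a deterministic integrand f(s) has mean 0 because each increment f(s) * (B_{s+ds} - B_s) has mean 0. By the Itô isometry:
  Var( int_0^t f(s) dB_s ) = E[ (int_0^t f(s) dB_s)^2 ] = int_0^t f(s)^2 ds.
Here f(s) = -exp(7*s/5)/3, so f(s)^2 = exp(14*s/5)/9. Integrate:
  int_0^t (exp(14*s/5)/9) ds = 5*exp(14*t/5)/126 - 5/126.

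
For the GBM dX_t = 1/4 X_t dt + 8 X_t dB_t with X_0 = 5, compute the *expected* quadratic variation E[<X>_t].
E[<X>_t] = 3200*exp(129*t/2)/129 - 3200/129

<X>_t = int_0^t (8 * X_s)^2 ds. Taking expectation inside the integral: E[<X>_t] = 8^2 * int_0^t E[X_s^2] ds. For GBM, E[X_s^2] = x_0^2 * exp((2 mu + sigma^2) s). Integrating:
  E[<X>_t] = 8^2 * 5^2 * (exp((2*(1/4) + 8^2) t) - 1) / (2*(1/4) + 8^2)
           = 8^2 * 5^2 * (exp((129/2) t) - 1) / (129/2) = 3200*exp(129*t/2)/129 - 3200/129.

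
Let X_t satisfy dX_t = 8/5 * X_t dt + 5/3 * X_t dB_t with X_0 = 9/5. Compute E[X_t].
E[X_t] = 9*exp(8*t/5)/5

For GBM dX = mu X dt + sigma X dB with X_0 = x_0, apply Itô to Y = log X: dY = (mu - sigma^2/2) dt + sigma dB, so Y_t = log(x_0) + (mu - sigma^2/2) t + sigma B_t and hence X_t = x_0 * exp((mu - sigma^2/2) t + sigma B_t).
With mu = 8/5, sigma = 5/3, x_0 = 9/5, this gives:
  X_t = 9/5 * exp((19/90) * t + (5/3) * B_t).
Since sigma*B_t ~ Normal(0, sigma^2 t), E[exp(sigma*B_t)] = exp(sigma^2 t / 2); so E[X_t] = x_0 * exp((mu - sigma^2/2) t) * exp(sigma^2 t / 2) = x_0 * exp(mu t) = 9*exp(8*t/5)/5.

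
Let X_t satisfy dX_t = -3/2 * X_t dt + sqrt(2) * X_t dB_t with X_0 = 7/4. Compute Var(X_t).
Var(X_t) = (49*exp(2*t) - 49)*exp(-3*t)/16

For GBM dX = mu X dt + sigma X dB with X_0 = x_0, apply Itô to Y = log X: dY = (mu - sigma^2/2) dt + sigma dB, so Y_t = log(x_0) + (mu - sigma^2/2) t + sigma B_t and hence X_t = x_0 * exp((mu - sigma^2/2) t + sigma B_t).
With mu = -3/2, sigma = sqrt(2), x_0 = 7/4, this gives:
  X_t = 7/4 * exp((-5/2) * t + (sqrt(2)) * B_t).
Since sigma*B_t ~ Normal(0, sigma^2 t), E[exp(sigma*B_t)] = exp(sigma^2 t / 2); so E[X_t] = x_0 * exp((mu - sigma^2/2) t) * exp(sigma^2 t / 2) = x_0 * exp(mu t) = 7*exp(-3*t/2)/4.
Var(X_t) = E[X_t^2] - (E[X_t])^2 = x_0^2 * exp(2 mu t) * (exp(sigma^2 t) - 1) = (49*exp(2*t) - 49)*exp(-3*t)/16.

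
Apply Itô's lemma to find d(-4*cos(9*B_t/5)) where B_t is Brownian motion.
d(-4*cos(9*B_t/5)) = (162*cos(9*B_t/5)/25) dt + (36*sin(9*B_t/5)/5) dB_t

Itô's formula for f(B_t) gives d f(B_t) = f'(B_t) dB_t + (1/2) f''(B_t) dt. Compute derivatives of f(x) = -4*cos(9*x/5):
  f'(x)  = 36*sin(9*x/5)/5
  f''(x) = 324*cos(9*x/5)/25
Substitute x = B_t and multiply the f'' term by 1/2:
  drift     = (1/2) * (324*cos(9*x/5)/25) evaluated at B_t = 162*cos(9*B_t/5)/25
  diffusion = (36*sin(9*x/5)/5) evaluated at B_t = 36*sin(9*B_t/5)/5
Therefore d(-4*cos(9*B_t/5)) = (162*cos(9*B_t/5)/25) dt + (36*sin(9*B_t/5)/5) dB_t.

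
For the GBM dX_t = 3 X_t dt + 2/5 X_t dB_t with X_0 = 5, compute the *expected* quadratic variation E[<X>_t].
E[<X>_t] = 50*exp(154*t/25)/77 - 50/77

<X>_t = int_0^t ((2/5) * X_s)^2 ds. Taking expectation inside the integral: E[<X>_t] = (2/5)^2 * int_0^t E[X_s^2] ds. For GBM, E[X_s^2] = x_0^2 * exp((2 mu + sigma^2) s). Integrating:
  E[<X>_t] = (2/5)^2 * 5^2 * (exp((2*3 + (2/5)^2) t) - 1) / (2*3 + (2/5)^2)
           = (2/5)^2 * 5^2 * (exp((154/25) t) - 1) / (154/25) = 50*exp(154*t/25)/77 - 50/77.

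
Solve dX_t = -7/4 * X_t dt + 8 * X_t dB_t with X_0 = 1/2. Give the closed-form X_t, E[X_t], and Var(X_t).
X_t = 1/2 * exp((-135/4) t + (8) B_t); E[X_t] = exp(-7*t/4)/2; Var(X_t) = (exp(64*t) - 1)*exp(-7*t/2)/4

For GBM dX = mu X dt + sigma X dB with X_0 = x_0, apply Itô to Y = log X: dY = (mu - sigma^2/2) dt + sigma dB, so Y_t = log(x_0) + (mu - sigma^2/2) t + sigma B_t and hence X_t = x_0 * exp((mu - sigma^2/2) t + sigma B_t).
With mu = -7/4, sigma = 8, x_0 = 1/2, this gives:
  X_t = 1/2 * exp((-135/4) * t + (8) * B_t).
Since sigma*B_t ~ Normal(0, sigma^2 t), E[exp(sigma*B_t)] = exp(sigma^2 t / 2); so E[X_t] = x_0 * exp((mu - sigma^2/2) t) * exp(sigma^2 t / 2) = x_0 * exp(mu t) = exp(-7*t/4)/2.
Var(X_t) = E[X_t^2] - (E[X_t])^2 = x_0^2 * exp(2 mu t) * (exp(sigma^2 t) - 1) = (exp(64*t) - 1)*exp(-7*t/2)/4.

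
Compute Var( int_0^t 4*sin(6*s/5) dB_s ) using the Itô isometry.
Var = 8*t - 10*sin(12*t/5)/3

The Itô integral of a deterministic integrand f(s) has mean 0 because each increment f(s) * (B_{s+ds} - B_s) has mean 0. By the Itô isometry:
  Var( int_0^t f(s) dB_s ) = E[ (int_0^t f(s) dB_s)^2 ] = int_0^t f(s)^2 ds.
Here f(s) = 4*sin(6*s/5), so f(s)^2 = 16*sin(6*s/5)^2. Integrate:
  int_0^t (16*sin(6*s/5)^2) ds = 8*t - 10*sin(12*t/5)/3.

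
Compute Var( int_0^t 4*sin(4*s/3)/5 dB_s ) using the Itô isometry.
Var = 8*t/25 - 6*sin(4*t/3)*cos(4*t/3)/25

The Itô integral of a deterministic integrand f(s) has mean 0 because each increment f(s) * (B_{s+ds} - B_s) has mean 0. By the Itô isometry:
  Var( int_0^t f(s) dB_s ) = E[ (int_0^t f(s) dB_s)^2 ] = int_0^t f(s)^2 ds.
Here f(s) = 4*sin(4*s/3)/5, so f(s)^2 = 16*sin(4*s/3)^2/25. Integrate:
  int_0^t (16*sin(4*s/3)^2/25) ds = 8*t/25 - 6*sin(4*t/3)*cos(4*t/3)/25.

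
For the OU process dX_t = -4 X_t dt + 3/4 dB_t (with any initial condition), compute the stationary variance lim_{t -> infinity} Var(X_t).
lim Var(X_t) = 9/128

The OU SDE dX = -theta X dt + sigma dB admits the integrating factor exp(theta t): d(exp(theta t) X_t) = sigma exp(theta t) dB_t. Integrating from 0 to t gives X_t = x_0 * exp(-theta t) + sigma * int_0^t exp(-theta (t-s)) dB_s for any initial x_0. The Itô integral has variance (by the Itô isometry) sigma^2 * int_0^t exp(-2 theta (t - s)) ds = sigma^2 * (1 - exp(-2 theta t)) / (2 theta), independent of x_0.
With theta = 4, sigma = 3/4:
  Var(X_t) = (3/4)^2 * (1 - exp(-2*4 t)) / (2 * 4) = 9/128 - 9*exp(-8*t)/128.
As t -> infinity, exp(-2*4 t) -> 0, so the stationary variance is sigma^2 / (2 theta) = 9/128.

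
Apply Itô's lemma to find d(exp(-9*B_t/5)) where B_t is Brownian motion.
d(exp(-9*B_t/5)) = (81*exp(-9*B_t/5)/50) dt + (-9*exp(-9*B_t/5)/5) dB_t

Itô's formula for f(B_t) gives d f(B_t) = f'(B_t) dB_t + (1/2) f''(B_t) dt. Compute derivatives of f(x) = exp(-9*x/5):
  f'(x)  = -9*exp(-9*x/5)/5
  f''(x) = 81*exp(-9*x/5)/25
Substitute x = B_t and multiply the f'' term by 1/2:
  drift     = (1/2) * (81*exp(-9*x/5)/25) evaluated at B_t = 81*exp(-9*B_t/5)/50
  diffusion = (-9*exp(-9*x/5)/5) evaluated at B_t = -9*exp(-9*B_t/5)/5
Therefore d(exp(-9*B_t/5)) = (81*exp(-9*B_t/5)/50) dt + (-9*exp(-9*B_t/5)/5) dB_t.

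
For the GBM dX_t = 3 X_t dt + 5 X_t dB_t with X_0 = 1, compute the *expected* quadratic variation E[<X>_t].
E[<X>_t] = 25*exp(31*t)/31 - 25/31

<X>_t = int_0^t (5 * X_s)^2 ds. Taking expectation inside the integral: E[<X>_t] = 5^2 * int_0^t E[X_s^2] ds. For GBM, E[X_s^2] = x_0^2 * exp((2 mu + sigma^2) s). Integrating:
  E[<X>_t] = 5^2 * 1^2 * (exp((2*3 + 5^2) t) - 1) / (2*3 + 5^2)
           = 5^2 * 1^2 * (exp(31 t) - 1) / 31 = 25*exp(31*t)/31 - 25/31.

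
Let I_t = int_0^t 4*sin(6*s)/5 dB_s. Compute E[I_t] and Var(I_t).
E[I_t] = 0; Var(I_t) = 8*t/25 - 2*sin(12*t)/75

The Itô integral of a deterministic integrand f(s) has mean 0 because each increment f(s) * (B_{s+ds} - B_s) has mean 0. By the Itô isometry:
  Var( int_0^t f(s) dB_s ) = E[ (int_0^t f(s) dB_s)^2 ] = int_0^t f(s)^2 ds.
Here f(s) = 4*sin(6*s)/5, so f(s)^2 = 16*sin(6*s)^2/25. Integrate:
  int_0^t (16*sin(6*s)^2/25) ds = 8*t/25 - 2*sin(12*t)/75.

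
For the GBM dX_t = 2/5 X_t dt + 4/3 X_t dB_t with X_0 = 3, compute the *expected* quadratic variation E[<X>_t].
E[<X>_t] = 180*exp(116*t/45)/29 - 180/29

<X>_t = int_0^t ((4/3) * X_s)^2 ds. Taking expectation inside the integral: E[<X>_t] = (4/3)^2 * int_0^t E[X_s^2] ds. For GBM, E[X_s^2] = x_0^2 * exp((2 mu + sigma^2) s). Integrating:
  E[<X>_t] = (4/3)^2 * 3^2 * (exp((2*(2/5) + (4/3)^2) t) - 1) / (2*(2/5) + (4/3)^2)
           = (4/3)^2 * 3^2 * (exp((116/45) t) - 1) / (116/45) = 180*exp(116*t/45)/29 - 180/29.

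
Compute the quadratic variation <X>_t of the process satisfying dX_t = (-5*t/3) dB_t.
<X>_t = 25*t^3/27

For an Itô process dX_t = a(t) dt + b(t) dB_t, the quadratic variation is <X>_t = int_0^t b(s)^2 ds (the drift term does not contribute). Here b(s) = -5*s/3, so
  b(s)^2 = 25*s^2/9.
Integrating from 0 to t:
  <X>_t = int_0^t (25*s^2/9) ds = 25*t^3/27.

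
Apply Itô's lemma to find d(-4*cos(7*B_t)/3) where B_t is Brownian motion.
d(-4*cos(7*B_t)/3) = (98*cos(7*B_t)/3) dt + (28*sin(7*B_t)/3) dB_t

Itô's formula for f(B_t) gives d f(B_t) = f'(B_t) dB_t + (1/2) f''(B_t) dt. Compute derivatives of f(x) = -4*cos(7*x)/3:
  f'(x)  = 28*sin(7*x)/3
  f''(x) = 196*cos(7*x)/3
Substitute x = B_t and multiply the f'' term by 1/2:
  drift     = (1/2) * (196*cos(7*x)/3) evaluated at B_t = 98*cos(7*B_t)/3
  diffusion = (28*sin(7*x)/3) evaluated at B_t = 28*sin(7*B_t)/3
Therefore d(-4*cos(7*B_t)/3) = (98*cos(7*B_t)/3) dt + (28*sin(7*B_t)/3) dB_t.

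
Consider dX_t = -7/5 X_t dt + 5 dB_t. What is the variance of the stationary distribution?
lim Var(X_t) = 125/14

The OU SDE dX = -theta X dt + sigma dB admits the integrating factor exp(theta t): d(exp(theta t) X_t) = sigma exp(theta t) dB_t. Integrating from 0 to t gives X_t = x_0 * exp(-theta t) + sigma * int_0^t exp(-theta (t-s)) dB_s for any initial x_0. The Itô integral has variance (by the Itô isometry) sigma^2 * int_0^t exp(-2 theta (t - s)) ds = sigma^2 * (1 - exp(-2 theta t)) / (2 theta), independent of x_0.
With theta = 7/5, sigma = 5:
  Var(X_t) = (5)^2 * (1 - exp(-2*7/5 t)) / (2 * 7/5) = 125/14 - 125*exp(-14*t/5)/14.
As t -> infinity, exp(-2*7/5 t) -> 0, so the stationary variance is sigma^2 / (2 theta) = 125/14.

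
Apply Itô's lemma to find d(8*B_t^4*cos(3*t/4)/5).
d(8*B_t^4*cos(3*t/4)/5) = (6*B_t^2*(-B_t^2*sin(3*t/4) + 8*cos(3*t/4))/5) dt + (32*B_t^3*cos(3*t/4)/5) dB_t

Itô's formula for f(t, x): d f(t, B_t) = (f_t + (1/2) f_xx) dt + f_x dB_t. Compute partials of f(t, x) = 8*x^4*cos(3*t/4)/5:
  f_t(t,x)  = -6*x^4*sin(3*t/4)/5
  f_x(t,x)  = 32*x^3*cos(3*t/4)/5
  f_xx(t,x) = 96*x^2*cos(3*t/4)/5
Assemble drift = f_t + (1/2) f_xx = 6*x^2*(-x^2*sin(3*t/4) + 8*cos(3*t/4))/5 and diffusion = f_x = 32*x^3*cos(3*t/4)/5. Substituting x = B_t:
  d(8*B_t^4*cos(3*t/4)/5) = (6*B_t^2*(-B_t^2*sin(3*t/4) + 8*cos(3*t/4))/5) dt + (32*B_t^3*cos(3*t/4)/5) dB_t.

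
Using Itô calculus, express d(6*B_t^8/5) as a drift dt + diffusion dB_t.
d(6*B_t^8/5) = (168*B_t^6/5) dt + (48*B_t^7/5) dB_t

Itô's formula for f(B_t) gives d f(B_t) = f'(B_t) dB_t + (1/2) f''(B_t) dt. Compute derivatives of f(x) = 6*x^8/5:
  f'(x)  = 48*x^7/5
  f''(x) = 336*x^6/5
Substitute x = B_t and multiply the f'' term by 1/2:
  drift     = (1/2) * (336*x^6/5) evaluated at B_t = 168*B_t^6/5
  diffusion = (48*x^7/5) evaluated at B_t = 48*B_t^7/5
Therefore d(6*B_t^8/5) = (168*B_t^6/5) dt + (48*B_t^7/5) dB_t.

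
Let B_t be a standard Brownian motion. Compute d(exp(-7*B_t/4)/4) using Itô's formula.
d(exp(-7*B_t/4)/4) = (49*exp(-7*B_t/4)/128) dt + (-7*exp(-7*B_t/4)/16) dB_t

Itô's formula for f(B_t) gives d f(B_t) = f'(B_t) dB_t + (1/2) f''(B_t) dt. Compute derivatives of f(x) = exp(-7*x/4)/4:
  f'(x)  = -7*exp(-7*x/4)/16
  f''(x) = 49*exp(-7*x/4)/64
Substitute x = B_t and multiply the f'' term by 1/2:
  drift     = (1/2) * (49*exp(-7*x/4)/64) evaluated at B_t = 49*exp(-7*B_t/4)/128
  diffusion = (-7*exp(-7*x/4)/16) evaluated at B_t = -7*exp(-7*B_t/4)/16
Therefore d(exp(-7*B_t/4)/4) = (49*exp(-7*B_t/4)/128) dt + (-7*exp(-7*B_t/4)/16) dB_t.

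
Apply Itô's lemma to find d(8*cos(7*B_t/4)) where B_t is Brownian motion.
d(8*cos(7*B_t/4)) = (-49*cos(7*B_t/4)/4) dt + (-14*sin(7*B_t/4)) dB_t

Itô's formula for f(B_t) gives d f(B_t) = f'(B_t) dB_t + (1/2) f''(B_t) dt. Compute derivatives of f(x) = 8*cos(7*x/4):
  f'(x)  = -14*sin(7*x/4)
  f''(x) = -49*cos(7*x/4)/2
Substitute x = B_t and multiply the f'' term by 1/2:
  drift     = (1/2) * (-49*cos(7*x/4)/2) evaluated at B_t = -49*cos(7*B_t/4)/4
  diffusion = (-14*sin(7*x/4)) evaluated at B_t = -14*sin(7*B_t/4)
Therefore d(8*cos(7*B_t/4)) = (-49*cos(7*B_t/4)/4) dt + (-14*sin(7*B_t/4)) dB_t.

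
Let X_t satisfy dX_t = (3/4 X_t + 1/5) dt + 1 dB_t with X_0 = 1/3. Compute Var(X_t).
Var(X_t) = 2*exp(3*t/2)/3 - 2/3

The variance V(t) = Var(X_t) satisfies V'(t) = 2 a V(t) + c^2 with V(0) = 0 (drift coefficient is linear in X, diffusion is constant). With a = 3/4, c = 1, the solution is
  V(t) = (c^2 / (2 a)) * (exp(2 a t) - 1)
       = (1^2 / (2*(3/4))) * (exp((3/2) t) - 1)
       = 2*exp(3*t/2)/3 - 2/3.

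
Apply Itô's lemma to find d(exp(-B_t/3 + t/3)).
d(exp(-B_t/3 + t/3)) = (7*exp(-B_t/3 + t/3)/18) dt + (-exp(-B_t/3 + t/3)/3) dB_t

Itô's formula for f(t, x): d f(t, B_t) = (f_t + (1/2) f_xx) dt + f_x dB_t. Compute partials of f(t, x) = exp(t/3 - x/3):
  f_t(t,x)  = exp(t/3 - x/3)/3
  f_x(t,x)  = -exp(t/3 - x/3)/3
  f_xx(t,x) = exp(t/3 - x/3)/9
Assemble drift = f_t + (1/2) f_xx = 7*exp(t/3 - x/3)/18 and diffusion = f_x = -exp(t/3 - x/3)/3. Substituting x = B_t:
  d(exp(-B_t/3 + t/3)) = (7*exp(-B_t/3 + t/3)/18) dt + (-exp(-B_t/3 + t/3)/3) dB_t.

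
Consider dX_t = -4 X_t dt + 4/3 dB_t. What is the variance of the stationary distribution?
lim Var(X_t) = 2/9

The OU SDE dX = -theta X dt + sigma dB admits the integrating factor exp(theta t): d(exp(theta t) X_t) = sigma exp(theta t) dB_t. Integrating from 0 to t gives X_t = x_0 * exp(-theta t) + sigma * int_0^t exp(-theta (t-s)) dB_s for any initial x_0. The Itô integral has variance (by the Itô isometry) sigma^2 * int_0^t exp(-2 theta (t - s)) ds = sigma^2 * (1 - exp(-2 theta t)) / (2 theta), independent of x_0.
With theta = 4, sigma = 4/3:
  Var(X_t) = (4/3)^2 * (1 - exp(-2*4 t)) / (2 * 4) = 2/9 - 2*exp(-8*t)/9.
As t -> infinity, exp(-2*4 t) -> 0, so the stationary variance is sigma^2 / (2 theta) = 2/9.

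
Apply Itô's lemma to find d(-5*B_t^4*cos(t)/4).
d(-5*B_t^4*cos(t)/4) = (5*B_t^2*(B_t^2*sin(t) - 6*cos(t))/4) dt + (-5*B_t^3*cos(t)) dB_t

Itô's formula for f(t, x): d f(t, B_t) = (f_t + (1/2) f_xx) dt + f_x dB_t. Compute partials of f(t, x) = -5*x^4*cos(t)/4:
  f_t(t,x)  = 5*x^4*sin(t)/4
  f_x(t,x)  = -5*x^3*cos(t)
  f_xx(t,x) = -15*x^2*cos(t)
Assemble drift = f_t + (1/2) f_xx = 5*x^2*(x^2*sin(t) - 6*cos(t))/4 and diffusion = f_x = -5*x^3*cos(t). Substituting x = B_t:
  d(-5*B_t^4*cos(t)/4) = (5*B_t^2*(B_t^2*sin(t) - 6*cos(t))/4) dt + (-5*B_t^3*cos(t)) dB_t.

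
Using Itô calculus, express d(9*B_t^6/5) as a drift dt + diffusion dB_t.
d(9*B_t^6/5) = (27*B_t^4) dt + (54*B_t^5/5) dB_t

Itô's formula for f(B_t) gives d f(B_t) = f'(B_t) dB_t + (1/2) f''(B_t) dt. Compute derivatives of f(x) = 9*x^6/5:
  f'(x)  = 54*x^5/5
  f''(x) = 54*x^4
Substitute x = B_t and multiply the f'' term by 1/2:
  drift     = (1/2) * (54*x^4) evaluated at B_t = 27*B_t^4
  diffusion = (54*x^5/5) evaluated at B_t = 54*B_t^5/5
Therefore d(9*B_t^6/5) = (27*B_t^4) dt + (54*B_t^5/5) dB_t.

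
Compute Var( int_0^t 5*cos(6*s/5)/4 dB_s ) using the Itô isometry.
Var = 25*t/32 + 125*sin(12*t/5)/384

The Itô integral of a deterministic integrand f(s) has mean 0 because each increment f(s) * (B_{s+ds} - B_s) has mean 0. By the Itô isometry:
  Var( int_0^t f(s) dB_s ) = E[ (int_0^t f(s) dB_s)^2 ] = int_0^t f(s)^2 ds.
Here f(s) = 5*cos(6*s/5)/4, so f(s)^2 = 25*cos(6*s/5)^2/16. Integrate:
  int_0^t (25*cos(6*s/5)^2/16) ds = 25*t/32 + 125*sin(12*t/5)/384.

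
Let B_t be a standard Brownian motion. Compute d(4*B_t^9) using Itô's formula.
d(4*B_t^9) = (144*B_t^7) dt + (36*B_t^8) dB_t

Itô's formula for f(B_t) gives d f(B_t) = f'(B_t) dB_t + (1/2) f''(B_t) dt. Compute derivatives of f(x) = 4*x^9:
  f'(x)  = 36*x^8
  f''(x) = 288*x^7
Substitute x = B_t and multiply the f'' term by 1/2:
  drift     = (1/2) * (288*x^7) evaluated at B_t = 144*B_t^7
  diffusion = (36*x^8) evaluated at B_t = 36*B_t^8
Therefore d(4*B_t^9) = (144*B_t^7) dt + (36*B_t^8) dB_t.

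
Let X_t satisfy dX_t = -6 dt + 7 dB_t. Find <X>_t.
<X>_t = 49*t

For an Itô process dX_t = a(t) dt + b(t) dB_t, the quadratic variation is <X>_t = int_0^t b(s)^2 ds (the drift term does not contribute). Here b(s) = 7, so
  b(s)^2 = 49.
Integrating from 0 to t:
  <X>_t = int_0^t (49) ds = 49*t.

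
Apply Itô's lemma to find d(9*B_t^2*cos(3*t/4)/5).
d(9*B_t^2*cos(3*t/4)/5) = (-27*B_t^2*sin(3*t/4)/20 + 9*cos(3*t/4)/5) dt + (18*B_t*cos(3*t/4)/5) dB_t

Itô's formula for f(t, x): d f(t, B_t) = (f_t + (1/2) f_xx) dt + f_x dB_t. Compute partials of f(t, x) = 9*x^2*cos(3*t/4)/5:
  f_t(t,x)  = -27*x^2*sin(3*t/4)/20
  f_x(t,x)  = 18*x*cos(3*t/4)/5
  f_xx(t,x) = 18*cos(3*t/4)/5
Assemble drift = f_t + (1/2) f_xx = -27*x^2*sin(3*t/4)/20 + 9*cos(3*t/4)/5 and diffusion = f_x = 18*x*cos(3*t/4)/5. Substituting x = B_t:
  d(9*B_t^2*cos(3*t/4)/5) = (-27*B_t^2*sin(3*t/4)/20 + 9*cos(3*t/4)/5) dt + (18*B_t*cos(3*t/4)/5) dB_t.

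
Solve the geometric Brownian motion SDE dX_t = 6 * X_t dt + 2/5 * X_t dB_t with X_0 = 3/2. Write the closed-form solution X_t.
X_t = 3/2 * exp((148/25) * t + (2/5) * B_t)

For GBM dX = mu X dt + sigma X dB with X_0 = x_0, apply Itô to Y = log X: dY = (mu - sigma^2/2) dt + sigma dB, so Y_t = log(x_0) + (mu - sigma^2/2) t + sigma B_t and hence X_t = x_0 * exp((mu - sigma^2/2) t + sigma B_t).
With mu = 6, sigma = 2/5, x_0 = 3/2, this gives:
  X_t = 3/2 * exp((148/25) * t + (2/5) * B_t).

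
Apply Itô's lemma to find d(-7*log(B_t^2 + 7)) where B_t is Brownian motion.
d(-7*log(B_t^2 + 7)) = (7*(B_t^2 - 7)/(B_t^2 + 7)^2) dt + (-14*B_t/(B_t^2 + 7)) dB_t

Itô's formula for f(B_t) gives d f(B_t) = f'(B_t) dB_t + (1/2) f''(B_t) dt. Compute derivatives of f(x) = -7*log(x^2 + 7):
  f'(x)  = -14*x/(x^2 + 7)
  f''(x) = 14*(x^2 - 7)/(x^2 + 7)^2
Substitute x = B_t and multiply the f'' term by 1/2:
  drift     = (1/2) * (14*(x^2 - 7)/(x^2 + 7)^2) evaluated at B_t = 7*(B_t^2 - 7)/(B_t^2 + 7)^2
  diffusion = (-14*x/(x^2 + 7)) evaluated at B_t = -14*B_t/(B_t^2 + 7)
Therefore d(-7*log(B_t^2 + 7)) = (7*(B_t^2 - 7)/(B_t^2 + 7)^2) dt + (-14*B_t/(B_t^2 + 7)) dB_t.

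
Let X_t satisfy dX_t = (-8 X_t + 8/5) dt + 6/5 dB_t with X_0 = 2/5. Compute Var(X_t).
Var(X_t) = 9/100 - 9*exp(-16*t)/100

The variance V(t) = Var(X_t) satisfies V'(t) = 2 a V(t) + c^2 with V(0) = 0 (drift coefficient is linear in X, diffusion is constant). With a = -8, c = 6/5, the solution is
  V(t) = (c^2 / (2 a)) * (exp(2 a t) - 1)
       = ((6/5)^2 / (2*(-8))) * (exp((-16) t) - 1)
       = 9/100 - 9*exp(-16*t)/100.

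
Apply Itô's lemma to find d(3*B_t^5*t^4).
d(3*B_t^5*t^4) = (B_t^3*t^3*(12*B_t^2 + 30*t)) dt + (15*B_t^4*t^4) dB_t

Itô's formula for f(t, x): d f(t, B_t) = (f_t + (1/2) f_xx) dt + f_x dB_t. Compute partials of f(t, x) = 3*t^4*x^5:
  f_t(t,x)  = 12*t^3*x^5
  f_x(t,x)  = 15*t^4*x^4
  f_xx(t,x) = 60*t^4*x^3
Assemble drift = f_t + (1/2) f_xx = t^3*x^3*(30*t + 12*x^2) and diffusion = f_x = 15*t^4*x^4. Substituting x = B_t:
  d(3*B_t^5*t^4) = (B_t^3*t^3*(12*B_t^2 + 30*t)) dt + (15*B_t^4*t^4) dB_t.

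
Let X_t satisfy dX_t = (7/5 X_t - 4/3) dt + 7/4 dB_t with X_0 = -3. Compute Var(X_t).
Var(X_t) = 35*exp(14*t/5)/32 - 35/32

The variance V(t) = Var(X_t) satisfies V'(t) = 2 a V(t) + c^2 with V(0) = 0 (drift coefficient is linear in X, diffusion is constant). With a = 7/5, c = 7/4, the solution is
  V(t) = (c^2 / (2 a)) * (exp(2 a t) - 1)
       = ((7/4)^2 / (2*(7/5))) * (exp((14/5) t) - 1)
       = 35*exp(14*t/5)/32 - 35/32.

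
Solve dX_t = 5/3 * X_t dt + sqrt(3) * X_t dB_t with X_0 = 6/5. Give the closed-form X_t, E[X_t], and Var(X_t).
X_t = 6/5 * exp((1/6) t + (sqrt(3)) B_t); E[X_t] = 6*exp(5*t/3)/5; Var(X_t) = 36*(exp(3*t) - 1)*exp(10*t/3)/25

For GBM dX = mu X dt + sigma X dB with X_0 = x_0, apply Itô to Y = log X: dY = (mu - sigma^2/2) dt + sigma dB, so Y_t = log(x_0) + (mu - sigma^2/2) t + sigma B_t and hence X_t = x_0 * exp((mu - sigma^2/2) t + sigma B_t).
With mu = 5/3, sigma = sqrt(3), x_0 = 6/5, this gives:
  X_t = 6/5 * exp((1/6) * t + (sqrt(3)) * B_t).
Since sigma*B_t ~ Normal(0, sigma^2 t), E[exp(sigma*B_t)] = exp(sigma^2 t / 2); so E[X_t] = x_0 * exp((mu - sigma^2/2) t) * exp(sigma^2 t / 2) = x_0 * exp(mu t) = 6*exp(5*t/3)/5.
Var(X_t) = E[X_t^2] - (E[X_t])^2 = x_0^2 * exp(2 mu t) * (exp(sigma^2 t) - 1) = 36*(exp(3*t) - 1)*exp(10*t/3)/25.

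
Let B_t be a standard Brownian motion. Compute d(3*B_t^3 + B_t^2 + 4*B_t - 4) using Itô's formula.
d(3*B_t^3 + B_t^2 + 4*B_t - 4) = (9*B_t + 1) dt + (9*B_t^2 + 2*B_t + 4) dB_t

Itô's formula for f(B_t) gives d f(B_t) = f'(B_t) dB_t + (1/2) f''(B_t) dt. Compute derivatives of f(x) = 3*x^3 + x^2 + 4*x - 4:
  f'(x)  = 9*x^2 + 2*x + 4
  f''(x) = 18*x + 2
Substitute x = B_t and multiply the f'' term by 1/2:
  drift     = (1/2) * (18*x + 2) evaluated at B_t = 9*B_t + 1
  diffusion = (9*x^2 + 2*x + 4) evaluated at B_t = 9*B_t^2 + 2*B_t + 4
Therefore d(3*B_t^3 + B_t^2 + 4*B_t - 4) = (9*B_t + 1) dt + (9*B_t^2 + 2*B_t + 4) dB_t.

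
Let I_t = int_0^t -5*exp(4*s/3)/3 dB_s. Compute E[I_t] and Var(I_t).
E[I_t] = 0; Var(I_t) = 25*exp(8*t/3)/24 - 25/24

The Itô integral of a deterministic integrand f(s) has mean 0 because each increment f(s) * (B_{s+ds} - B_s) has mean 0. By the Itô isometry:
  Var( int_0^t f(s) dB_s ) = E[ (int_0^t f(s) dB_s)^2 ] = int_0^t f(s)^2 ds.
Here f(s) = -5*exp(4*s/3)/3, so f(s)^2 = 25*exp(8*s/3)/9. Integrate:
  int_0^t (25*exp(8*s/3)/9) ds = 25*exp(8*t/3)/24 - 25/24.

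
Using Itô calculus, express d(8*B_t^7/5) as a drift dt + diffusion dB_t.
d(8*B_t^7/5) = (168*B_t^5/5) dt + (56*B_t^6/5) dB_t

Itô's formula for f(B_t) gives d f(B_t) = f'(B_t) dB_t + (1/2) f''(B_t) dt. Compute derivatives of f(x) = 8*x^7/5:
  f'(x)  = 56*x^6/5
  f''(x) = 336*x^5/5
Substitute x = B_t and multiply the f'' term by 1/2:
  drift     = (1/2) * (336*x^5/5) evaluated at B_t = 168*B_t^5/5
  diffusion = (56*x^6/5) evaluated at B_t = 56*B_t^6/5
Therefore d(8*B_t^7/5) = (168*B_t^5/5) dt + (56*B_t^6/5) dB_t.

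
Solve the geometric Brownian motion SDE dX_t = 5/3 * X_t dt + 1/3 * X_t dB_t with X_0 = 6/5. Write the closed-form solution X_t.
X_t = 6/5 * exp((29/18) * t + (1/3) * B_t)

For GBM dX = mu X dt + sigma X dB with X_0 = x_0, apply Itô to Y = log X: dY = (mu - sigma^2/2) dt + sigma dB, so Y_t = log(x_0) + (mu - sigma^2/2) t + sigma B_t and hence X_t = x_0 * exp((mu - sigma^2/2) t + sigma B_t).
With mu = 5/3, sigma = 1/3, x_0 = 6/5, this gives:
  X_t = 6/5 * exp((29/18) * t + (1/3) * B_t).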